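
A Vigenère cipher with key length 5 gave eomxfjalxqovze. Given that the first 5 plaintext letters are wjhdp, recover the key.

iffuq

Subtract each crib letter from the matching ciphertext letter (mod 26):
e(4)−w(22)=-18≡8 → i
o(14)−j(9)=5 → f
m(12)−h(7)=5 → f
x(23)−d(3)=20 → u
f(5)−p(15)=-10≡16 → q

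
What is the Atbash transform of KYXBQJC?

K(10) → P(15)
Y(24) → B(1)
X(23) → C(2)
B(1) → Y(24)
Q(16) → J(9)
J(9) → Q(16)
C(2) → X(23)

PBCYJQX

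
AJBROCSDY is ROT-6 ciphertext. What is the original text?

UDVLIWMXS

A(0): 0−6=-6≡20 → U
J(9): 9−6=3 → D
B(1): 1−6=-5≡21 → V
R(17): 17−6=11 → L
O(14): 14−6=8 → I
C(2): 2−6=-4≡22 → W
S(18): 18−6=12 → M
D(3): 3−6=-3≡23 → X
Y(24): 24−6=18 → S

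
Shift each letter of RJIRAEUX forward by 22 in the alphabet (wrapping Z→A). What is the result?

R(17): 17+22=39≡13 → N
J(9): 9+22=31≡5 → F
I(8): 8+22=30≡4 → E
R(17): 17+22=39≡13 → N
A(0): 0+22=22 → W
E(4): 4+22=26≡0 → A
U(20): 20+22=42≡16 → Q
X(23): 23+22=45≡19 → T

NFENWAQT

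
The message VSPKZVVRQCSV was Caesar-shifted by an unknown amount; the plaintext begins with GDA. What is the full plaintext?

From the crib: V(21)−G(6)=15, so the shift is 15.
Subtract 15 from each ciphertext letter:
V(21): 21−15=6 → G
S(18): 18−15=3 → D
P(15): 15−15=0 → A
K(10): 10−15=-5≡21 → V
Z(25): 25−15=10 → K
V(21): 21−15=6 → G
V(21): 21−15=6 → G
R(17): 17−15=2 → C
Q(16): 16−15=1 → B
C(2): 2−15=-13≡13 → N
S(18): 18−15=3 → D
V(21): 21−15=6 → G

GDAVKGGCBNDG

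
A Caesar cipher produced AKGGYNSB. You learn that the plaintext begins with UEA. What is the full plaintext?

UEAASHMV

From the crib: A(0)−U(20)=-20≡6, so the shift is 6.
Subtract 6 from each ciphertext letter:
A(0): 0−6=-6≡20 → U
K(10): 10−6=4 → E
G(6): 6−6=0 → A
G(6): 6−6=0 → A
Y(24): 24−6=18 → S
N(13): 13−6=7 → H
S(18): 18−6=12 → M
B(1): 1−6=-5≡21 → V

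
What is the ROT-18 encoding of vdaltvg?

nvsdlny

v(21): 21+18=39≡13 → n
d(3): 3+18=21 → v
a(0): 0+18=18 → s
l(11): 11+18=29≡3 → d
t(19): 19+18=37≡11 → l
v(21): 21+18=39≡13 → n
g(6): 6+18=24 → y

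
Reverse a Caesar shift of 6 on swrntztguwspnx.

s(18): 18−6=12 → m
w(22): 22−6=16 → q
r(17): 17−6=11 → l
n(13): 13−6=7 → h
t(19): 19−6=13 → n
z(25): 25−6=19 → t
t(19): 19−6=13 → n
g(6): 6−6=0 → a
u(20): 20−6=14 → o
w(22): 22−6=16 → q
s(18): 18−6=12 → m
p(15): 15−6=9 → j
n(13): 13−6=7 → h
x(23): 23−6=17 → r

mqlhntnaoqmjhr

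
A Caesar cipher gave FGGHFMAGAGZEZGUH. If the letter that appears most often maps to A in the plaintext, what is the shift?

6

The most frequent ciphertext letter is G (appears 5 times).
G is position 6; A is position 0.
Shift = 6.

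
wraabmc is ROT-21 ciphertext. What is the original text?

w(22): 22−21=1 → b
r(17): 17−21=-4≡22 → w
a(0): 0−21=-21≡5 → f
a(0): 0−21=-21≡5 → f
b(1): 1−21=-20≡6 → g
m(12): 12−21=-9≡17 → r
c(2): 2−21=-19≡7 → h

bwffgrh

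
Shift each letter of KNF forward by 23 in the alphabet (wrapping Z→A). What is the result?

K(10): 10+23=33≡7 → H
N(13): 13+23=36≡10 → K
F(5): 5+23=28≡2 → C

HKC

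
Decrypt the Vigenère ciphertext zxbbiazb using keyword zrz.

agccrbak

Repeat the key across the ciphertext: zrzzrzzr
z(25)−z(25): 0 → a
x(23)−r(17): 6 → g
b(1)−z(25): -24≡2 → c
b(1)−z(25): -24≡2 → c
i(8)−r(17): -9≡17 → r
a(0)−z(25): -25≡1 → b
z(25)−z(25): 0 → a
b(1)−r(17): -16≡10 → k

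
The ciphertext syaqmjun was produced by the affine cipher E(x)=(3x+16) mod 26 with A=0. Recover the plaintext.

sumaqpkz

The inverse of 3 mod 26 is 9, since 3·9=27≡1. Apply D(y)=9·(y−16) mod 26:
s(18): 9·(18−16)=18 → s
y(24): 9·(24−16)=72≡20 → u
a(0): 9·(0−16)=-144≡12 → m
q(16): 9·(16−16)=0 → a
m(12): 9·(12−16)=-36≡16 → q
j(9): 9·(9−16)=-63≡15 → p
u(20): 9·(20−16)=36≡10 → k
n(13): 9·(13−16)=-27≡25 → z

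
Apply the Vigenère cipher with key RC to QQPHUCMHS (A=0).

HSGJLEDJJ

Repeat the key across the message: RCRCRCRCR
Q(16)+R(17): 33≡7 → H
Q(16)+C(2): 18 → S
P(15)+R(17): 32≡6 → G
H(7)+C(2): 9 → J
U(20)+R(17): 37≡11 → L
C(2)+C(2): 4 → E
M(12)+R(17): 29≡3 → D
H(7)+C(2): 9 → J
S(18)+R(17): 35≡9 → J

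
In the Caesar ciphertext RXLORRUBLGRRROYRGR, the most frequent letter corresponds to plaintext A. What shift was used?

The most frequent ciphertext letter is R (appears 8 times).
R is position 17; A is position 0.
Shift = 17.

17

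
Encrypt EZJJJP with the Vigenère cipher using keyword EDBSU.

Repeat the key across the message: EDBSUE
E(4)+E(4): 8 → I
Z(25)+D(3): 28≡2 → C
J(9)+B(1): 10 → K
J(9)+S(18): 27≡1 → B
J(9)+U(20): 29≡3 → D
P(15)+E(4): 19 → T

ICKBDT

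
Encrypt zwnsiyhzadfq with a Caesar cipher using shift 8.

hevaqgphilny

z(25): 25+8=33≡7 → h
w(22): 22+8=30≡4 → e
n(13): 13+8=21 → v
s(18): 18+8=26≡0 → a
i(8): 8+8=16 → q
y(24): 24+8=32≡6 → g
h(7): 7+8=15 → p
z(25): 25+8=33≡7 → h
a(0): 0+8=8 → i
d(3): 3+8=11 → l
f(5): 5+8=13 → n
q(16): 16+8=24 → y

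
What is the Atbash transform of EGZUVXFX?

VTAFECUC

E(4) → V(21)
G(6) → T(19)
Z(25) → A(0)
U(20) → F(5)
V(21) → E(4)
X(23) → C(2)
F(5) → U(20)
X(23) → C(2)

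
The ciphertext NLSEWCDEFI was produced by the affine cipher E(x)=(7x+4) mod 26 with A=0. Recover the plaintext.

FBCAKWLAPI

The inverse of 7 mod 26 is 15, since 7·15=105≡1. Apply D(y)=15·(y−4) mod 26:
N(13): 15·(13−4)=135≡5 → F
L(11): 15·(11−4)=105≡1 → B
S(18): 15·(18−4)=210≡2 → C
E(4): 15·(4−4)=0 → A
W(22): 15·(22−4)=270≡10 → K
C(2): 15·(2−4)=-30≡22 → W
D(3): 15·(3−4)=-15≡11 → L
E(4): 15·(4−4)=0 → A
F(5): 15·(5−4)=15 → P
I(8): 15·(8−4)=60≡8 → I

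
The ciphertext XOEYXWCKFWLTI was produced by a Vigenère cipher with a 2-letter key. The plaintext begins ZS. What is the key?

YW

Subtract each crib letter from the matching ciphertext letter (mod 26):
X(23)−Z(25)=-2≡24 → Y
O(14)−S(18)=-4≡22 → W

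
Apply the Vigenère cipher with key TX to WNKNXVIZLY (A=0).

Repeat the key across the message: TXTXTXTXTX
W(22)+T(19): 41≡15 → P
N(13)+X(23): 36≡10 → K
K(10)+T(19): 29≡3 → D
N(13)+X(23): 36≡10 → K
X(23)+T(19): 42≡16 → Q
V(21)+X(23): 44≡18 → S
I(8)+T(19): 27≡1 → B
Z(25)+X(23): 48≡22 → W
L(11)+T(19): 30≡4 → E
Y(24)+X(23): 47≡21 → V

PKDKQSBWEV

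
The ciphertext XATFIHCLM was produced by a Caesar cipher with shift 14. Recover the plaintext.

X(23): 23−14=9 → J
A(0): 0−14=-14≡12 → M
T(19): 19−14=5 → F
F(5): 5−14=-9≡17 → R
I(8): 8−14=-6≡20 → U
H(7): 7−14=-7≡19 → T
C(2): 2−14=-12≡14 → O
L(11): 11−14=-3≡23 → X
M(12): 12−14=-2≡24 → Y

JMFRUTOXY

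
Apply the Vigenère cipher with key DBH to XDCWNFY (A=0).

Repeat the key across the message: DBHDBHD
X(23)+D(3): 26≡0 → A
D(3)+B(1): 4 → E
C(2)+H(7): 9 → J
W(22)+D(3): 25 → Z
N(13)+B(1): 14 → O
F(5)+H(7): 12 → M
Y(24)+D(3): 27≡1 → B

AEJZOMB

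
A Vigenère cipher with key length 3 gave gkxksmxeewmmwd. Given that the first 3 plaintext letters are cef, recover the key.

Subtract each crib letter from the matching ciphertext letter (mod 26):
g(6)−c(2)=4 → e
k(10)−e(4)=6 → g
x(23)−f(5)=18 → s

egs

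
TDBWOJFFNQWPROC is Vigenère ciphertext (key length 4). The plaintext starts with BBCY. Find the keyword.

Subtract each crib letter from the matching ciphertext letter (mod 26):
T(19)−B(1)=18 → S
D(3)−B(1)=2 → C
B(1)−C(2)=-1≡25 → Z
W(22)−Y(24)=-2≡24 → Y

SCZY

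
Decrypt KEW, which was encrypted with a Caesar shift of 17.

K(10): 10−17=-7≡19 → T
E(4): 4−17=-13≡13 → N
W(22): 22−17=5 → F

TNF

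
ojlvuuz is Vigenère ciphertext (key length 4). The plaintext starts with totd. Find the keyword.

vvss

Subtract each crib letter from the matching ciphertext letter (mod 26):
o(14)−t(19)=-5≡21 → v
j(9)−o(14)=-5≡21 → v
l(11)−t(19)=-8≡18 → s
v(21)−d(3)=18 → s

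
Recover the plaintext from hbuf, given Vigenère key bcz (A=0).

gzve

Repeat the key across the ciphertext: bczb
h(7)−b(1): 6 → g
b(1)−c(2): -1≡25 → z
u(20)−z(25): -5≡21 → v
f(5)−b(1): 4 → e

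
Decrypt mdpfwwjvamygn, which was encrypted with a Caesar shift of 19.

m(12): 12−19=-7≡19 → t
d(3): 3−19=-16≡10 → k
p(15): 15−19=-4≡22 → w
f(5): 5−19=-14≡12 → m
w(22): 22−19=3 → d
w(22): 22−19=3 → d
j(9): 9−19=-10≡16 → q
v(21): 21−19=2 → c
a(0): 0−19=-19≡7 → h
m(12): 12−19=-7≡19 → t
y(24): 24−19=5 → f
g(6): 6−19=-13≡13 → n
n(13): 13−19=-6≡20 → u

tkwmddqchtfnu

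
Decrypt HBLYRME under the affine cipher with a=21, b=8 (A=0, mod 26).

VRPCTUG

The inverse of 21 mod 26 is 5, since 21·5=105≡1. Apply D(y)=5·(y−8) mod 26:
H(7): 5·(7−8)=-5≡21 → V
B(1): 5·(1−8)=-35≡17 → R
L(11): 5·(11−8)=15 → P
Y(24): 5·(24−8)=80≡2 → C
R(17): 5·(17−8)=45≡19 → T
M(12): 5·(12−8)=20 → U
E(4): 5·(4−8)=-20≡6 → G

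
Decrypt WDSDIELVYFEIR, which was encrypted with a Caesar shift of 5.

RYNYDZGQTAZDM

W(22): 22−5=17 → R
D(3): 3−5=-2≡24 → Y
S(18): 18−5=13 → N
D(3): 3−5=-2≡24 → Y
I(8): 8−5=3 → D
E(4): 4−5=-1≡25 → Z
L(11): 11−5=6 → G
V(21): 21−5=16 → Q
Y(24): 24−5=19 → T
F(5): 5−5=0 → A
E(4): 4−5=-1≡25 → Z
I(8): 8−5=3 → D
R(17): 17−5=12 → M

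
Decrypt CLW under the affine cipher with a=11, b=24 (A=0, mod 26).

The inverse of 11 mod 26 is 19, since 11·19=209≡1. Apply D(y)=19·(y−24) mod 26:
C(2): 19·(2−24)=-418≡24 → Y
L(11): 19·(11−24)=-247≡13 → N
W(22): 19·(22−24)=-38≡14 → O

YNO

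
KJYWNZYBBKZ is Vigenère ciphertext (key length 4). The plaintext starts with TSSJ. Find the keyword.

Subtract each crib letter from the matching ciphertext letter (mod 26):
K(10)−T(19)=-9≡17 → R
J(9)−S(18)=-9≡17 → R
Y(24)−S(18)=6 → G
W(22)−J(9)=13 → N

RRGN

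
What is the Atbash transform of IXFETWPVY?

RCUVGDKEB

I(8) → R(17)
X(23) → C(2)
F(5) → U(20)
E(4) → V(21)
T(19) → G(6)
W(22) → D(3)
P(15) → K(10)
V(21) → E(4)
Y(24) → B(1)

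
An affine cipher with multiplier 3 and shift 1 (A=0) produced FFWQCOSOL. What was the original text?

The inverse of 3 mod 26 is 9, since 3·9=27≡1. Apply D(y)=9·(y−1) mod 26:
F(5): 9·(5−1)=36≡10 → K
F(5): 9·(5−1)=36≡10 → K
W(22): 9·(22−1)=189≡7 → H
Q(16): 9·(16−1)=135≡5 → F
C(2): 9·(2−1)=9 → J
O(14): 9·(14−1)=117≡13 → N
S(18): 9·(18−1)=153≡23 → X
O(14): 9·(14−1)=117≡13 → N
L(11): 9·(11−1)=90≡12 → M

KKHFJNXNM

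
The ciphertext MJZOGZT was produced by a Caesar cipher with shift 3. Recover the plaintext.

JGWLDWQ

M(12): 12−3=9 → J
J(9): 9−3=6 → G
Z(25): 25−3=22 → W
O(14): 14−3=11 → L
G(6): 6−3=3 → D
Z(25): 25−3=22 → W
T(19): 19−3=16 → Q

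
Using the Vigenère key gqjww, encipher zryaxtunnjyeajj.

Repeat the key across the message: gqjwwgqjwwgqjww
z(25)+g(6): 31≡5 → f
r(17)+q(16): 33≡7 → h
y(24)+j(9): 33≡7 → h
a(0)+w(22): 22 → w
x(23)+w(22): 45≡19 → t
t(19)+g(6): 25 → z
u(20)+q(16): 36≡10 → k
n(13)+j(9): 22 → w
n(13)+w(22): 35≡9 → j
j(9)+w(22): 31≡5 → f
y(24)+g(6): 30≡4 → e
e(4)+q(16): 20 → u
a(0)+j(9): 9 → j
j(9)+w(22): 31≡5 → f
j(9)+w(22): 31≡5 → f

fhhwtzkwjfeujff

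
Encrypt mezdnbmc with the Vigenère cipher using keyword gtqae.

sxpdrhfs

Repeat the key across the message: gtqaegtq
m(12)+g(6): 18 → s
e(4)+t(19): 23 → x
z(25)+q(16): 41≡15 → p
d(3)+a(0): 3 → d
n(13)+e(4): 17 → r
b(1)+g(6): 7 → h
m(12)+t(19): 31≡5 → f
c(2)+q(16): 18 → s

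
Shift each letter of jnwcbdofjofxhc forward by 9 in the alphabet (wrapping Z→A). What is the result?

j(9): 9+9=18 → s
n(13): 13+9=22 → w
w(22): 22+9=31≡5 → f
c(2): 2+9=11 → l
b(1): 1+9=10 → k
d(3): 3+9=12 → m
o(14): 14+9=23 → x
f(5): 5+9=14 → o
j(9): 9+9=18 → s
o(14): 14+9=23 → x
f(5): 5+9=14 → o
x(23): 23+9=32≡6 → g
h(7): 7+9=16 → q
c(2): 2+9=11 → l

swflkmxosxogql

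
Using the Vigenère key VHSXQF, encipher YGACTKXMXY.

TNSZJPSTPV

Repeat the key across the message: VHSXQFVHSX
Y(24)+V(21): 45≡19 → T
G(6)+H(7): 13 → N
A(0)+S(18): 18 → S
C(2)+X(23): 25 → Z
T(19)+Q(16): 35≡9 → J
K(10)+F(5): 15 → P
X(23)+V(21): 44≡18 → S
M(12)+H(7): 19 → T
X(23)+S(18): 41≡15 → P
Y(24)+X(23): 47≡21 → V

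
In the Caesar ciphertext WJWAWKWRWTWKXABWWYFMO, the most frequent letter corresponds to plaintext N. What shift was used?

The most frequent ciphertext letter is W (appears 8 times).
W is position 22; N is position 13.
Shift = 9.

9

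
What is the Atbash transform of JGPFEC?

QTKUVX

J(9) → Q(16)
G(6) → T(19)
P(15) → K(10)
F(5) → U(20)
E(4) → V(21)
C(2) → X(23)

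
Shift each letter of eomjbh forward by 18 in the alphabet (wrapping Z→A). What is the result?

e(4): 4+18=22 → w
o(14): 14+18=32≡6 → g
m(12): 12+18=30≡4 → e
j(9): 9+18=27≡1 → b
b(1): 1+18=19 → t
h(7): 7+18=25 → z

wgebtz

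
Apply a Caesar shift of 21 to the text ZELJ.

Z(25): 25+21=46≡20 → U
E(4): 4+21=25 → Z
L(11): 11+21=32≡6 → G
J(9): 9+21=30≡4 → E

UZGE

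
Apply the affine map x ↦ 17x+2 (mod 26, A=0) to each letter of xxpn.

ddxp

x(23): 17·23+2=393≡3 → d
x(23): 17·23+2=393≡3 → d
p(15): 17·15+2=257≡23 → x
n(13): 17·13+2=223≡15 → p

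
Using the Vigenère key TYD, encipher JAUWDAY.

Repeat the key across the message: TYDTYDT
J(9)+T(19): 28≡2 → C
A(0)+Y(24): 24 → Y
U(20)+D(3): 23 → X
W(22)+T(19): 41≡15 → P
D(3)+Y(24): 27≡1 → B
A(0)+D(3): 3 → D
Y(24)+T(19): 43≡17 → R

CYXPBDR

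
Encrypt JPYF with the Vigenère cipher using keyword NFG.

WUES

Repeat the key across the message: NFGN
J(9)+N(13): 22 → W
P(15)+F(5): 20 → U
Y(24)+G(6): 30≡4 → E
F(5)+N(13): 18 → S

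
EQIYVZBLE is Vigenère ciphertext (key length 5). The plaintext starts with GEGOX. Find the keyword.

YMCKY

Subtract each crib letter from the matching ciphertext letter (mod 26):
E(4)−G(6)=-2≡24 → Y
Q(16)−E(4)=12 → M
I(8)−G(6)=2 → C
Y(24)−O(14)=10 → K
V(21)−X(23)=-2≡24 → Y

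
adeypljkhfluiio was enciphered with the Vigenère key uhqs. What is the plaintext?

gwogvetsnyvcoby

Repeat the key across the ciphertext: uhqsuhqsuhqsuhq
a(0)−u(20): -20≡6 → g
d(3)−h(7): -4≡22 → w
e(4)−q(16): -12≡14 → o
y(24)−s(18): 6 → g
p(15)−u(20): -5≡21 → v
l(11)−h(7): 4 → e
j(9)−q(16): -7≡19 → t
k(10)−s(18): -8≡18 → s
h(7)−u(20): -13≡13 → n
f(5)−h(7): -2≡24 → y
l(11)−q(16): -5≡21 → v
u(20)−s(18): 2 → c
i(8)−u(20): -12≡14 → o
i(8)−h(7): 1 → b
o(14)−q(16): -2≡24 → y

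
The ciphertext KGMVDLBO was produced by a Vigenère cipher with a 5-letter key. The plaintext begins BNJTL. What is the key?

JTDCS

Subtract each crib letter from the matching ciphertext letter (mod 26):
K(10)−B(1)=9 → J
G(6)−N(13)=-7≡19 → T
M(12)−J(9)=3 → D
V(21)−T(19)=2 → C
D(3)−L(11)=-8≡18 → S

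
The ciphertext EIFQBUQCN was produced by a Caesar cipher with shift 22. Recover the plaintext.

E(4): 4−22=-18≡8 → I
I(8): 8−22=-14≡12 → M
F(5): 5−22=-17≡9 → J
Q(16): 16−22=-6≡20 → U
B(1): 1−22=-21≡5 → F
U(20): 20−22=-2≡24 → Y
Q(16): 16−22=-6≡20 → U
C(2): 2−22=-20≡6 → G
N(13): 13−22=-9≡17 → R

IMJUFYUGR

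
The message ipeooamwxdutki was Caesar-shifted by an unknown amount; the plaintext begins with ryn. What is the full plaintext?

rynxxjvfgmdctr

From the crib: i(8)−r(17)=-9≡17, so the shift is 17.
Subtract 17 from each ciphertext letter:
i(8): 8−17=-9≡17 → r
p(15): 15−17=-2≡24 → y
e(4): 4−17=-13≡13 → n
o(14): 14−17=-3≡23 → x
o(14): 14−17=-3≡23 → x
a(0): 0−17=-17≡9 → j
m(12): 12−17=-5≡21 → v
w(22): 22−17=5 → f
x(23): 23−17=6 → g
d(3): 3−17=-14≡12 → m
u(20): 20−17=3 → d
t(19): 19−17=2 → c
k(10): 10−17=-7≡19 → t
i(8): 8−17=-9≡17 → r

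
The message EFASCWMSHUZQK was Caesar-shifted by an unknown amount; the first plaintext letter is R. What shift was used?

13

From the crib: E(4)−R(17)=-13≡13, so the shift is 13.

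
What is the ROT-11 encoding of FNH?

F(5): 5+11=16 → Q
N(13): 13+11=24 → Y
H(7): 7+11=18 → S

QYS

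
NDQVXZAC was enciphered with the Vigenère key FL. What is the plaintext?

Repeat the key across the ciphertext: FLFLFLFL
N(13)−F(5): 8 → I
D(3)−L(11): -8≡18 → S
Q(16)−F(5): 11 → L
V(21)−L(11): 10 → K
X(23)−F(5): 18 → S
Z(25)−L(11): 14 → O
A(0)−F(5): -5≡21 → V
C(2)−L(11): -9≡17 → R

ISLKSOVR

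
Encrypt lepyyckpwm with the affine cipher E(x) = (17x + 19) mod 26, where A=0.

yjollbhodp

l(11): 17·11+19=206≡24 → y
e(4): 17·4+19=87≡9 → j
p(15): 17·15+19=274≡14 → o
y(24): 17·24+19=427≡11 → l
y(24): 17·24+19=427≡11 → l
c(2): 17·2+19=53≡1 → b
k(10): 17·10+19=189≡7 → h
p(15): 17·15+19=274≡14 → o
w(22): 17·22+19=393≡3 → d
m(12): 17·12+19=223≡15 → p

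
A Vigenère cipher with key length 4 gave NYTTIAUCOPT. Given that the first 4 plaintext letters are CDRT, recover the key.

Subtract each crib letter from the matching ciphertext letter (mod 26):
N(13)−C(2)=11 → L
Y(24)−D(3)=21 → V
T(19)−R(17)=2 → C
T(19)−T(19)=0 → A

LVCA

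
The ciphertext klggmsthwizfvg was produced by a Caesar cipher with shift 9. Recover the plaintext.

bcxxdjkynzqwmx

k(10): 10−9=1 → b
l(11): 11−9=2 → c
g(6): 6−9=-3≡23 → x
g(6): 6−9=-3≡23 → x
m(12): 12−9=3 → d
s(18): 18−9=9 → j
t(19): 19−9=10 → k
h(7): 7−9=-2≡24 → y
w(22): 22−9=13 → n
i(8): 8−9=-1≡25 → z
z(25): 25−9=16 → q
f(5): 5−9=-4≡22 → w
v(21): 21−9=12 → m
g(6): 6−9=-3≡23 → x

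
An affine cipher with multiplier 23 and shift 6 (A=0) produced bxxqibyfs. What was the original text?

The inverse of 23 mod 26 is 17, since 23·17=391≡1. Apply D(y)=17·(y−6) mod 26:
b(1): 17·(1−6)=-85≡19 → t
x(23): 17·(23−6)=289≡3 → d
x(23): 17·(23−6)=289≡3 → d
q(16): 17·(16−6)=170≡14 → o
i(8): 17·(8−6)=34≡8 → i
b(1): 17·(1−6)=-85≡19 → t
y(24): 17·(24−6)=306≡20 → u
f(5): 17·(5−6)=-17≡9 → j
s(18): 17·(18−6)=204≡22 → w

tddoitujw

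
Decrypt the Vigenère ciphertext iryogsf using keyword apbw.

icxsgde

Repeat the key across the ciphertext: apbwapb
i(8)−a(0): 8 → i
r(17)−p(15): 2 → c
y(24)−b(1): 23 → x
o(14)−w(22): -8≡18 → s
g(6)−a(0): 6 → g
s(18)−p(15): 3 → d
f(5)−b(1): 4 → e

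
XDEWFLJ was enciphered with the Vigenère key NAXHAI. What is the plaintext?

KDHPFDW

Repeat the key across the ciphertext: NAXHAIN
X(23)−N(13): 10 → K
D(3)−A(0): 3 → D
E(4)−X(23): -19≡7 → H
W(22)−H(7): 15 → P
F(5)−A(0): 5 → F
L(11)−I(8): 3 → D
J(9)−N(13): -4≡22 → W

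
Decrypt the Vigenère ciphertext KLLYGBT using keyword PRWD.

Repeat the key across the ciphertext: PRWDPRW
K(10)−P(15): -5≡21 → V
L(11)−R(17): -6≡20 → U
L(11)−W(22): -11≡15 → P
Y(24)−D(3): 21 → V
G(6)−P(15): -9≡17 → R
B(1)−R(17): -16≡10 → K
T(19)−W(22): -3≡23 → X

VUPVRKX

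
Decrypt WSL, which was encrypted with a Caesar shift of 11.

W(22): 22−11=11 → L
S(18): 18−11=7 → H
L(11): 11−11=0 → A

LHA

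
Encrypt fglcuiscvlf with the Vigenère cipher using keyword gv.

Repeat the key across the message: gvgvgvgvgvg
f(5)+g(6): 11 → l
g(6)+v(21): 27≡1 → b
l(11)+g(6): 17 → r
c(2)+v(21): 23 → x
u(20)+g(6): 26≡0 → a
i(8)+v(21): 29≡3 → d
s(18)+g(6): 24 → y
c(2)+v(21): 23 → x
v(21)+g(6): 27≡1 → b
l(11)+v(21): 32≡6 → g
f(5)+g(6): 11 → l

lbrxadyxbgl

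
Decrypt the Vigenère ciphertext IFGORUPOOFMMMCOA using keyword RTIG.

Repeat the key across the ciphertext: RTIGRTIGRTIGRTIG
I(8)−R(17): -9≡17 → R
F(5)−T(19): -14≡12 → M
G(6)−I(8): -2≡24 → Y
O(14)−G(6): 8 → I
R(17)−R(17): 0 → A
U(20)−T(19): 1 → B
P(15)−I(8): 7 → H
O(14)−G(6): 8 → I
O(14)−R(17): -3≡23 → X
F(5)−T(19): -14≡12 → M
M(12)−I(8): 4 → E
M(12)−G(6): 6 → G
M(12)−R(17): -5≡21 → V
C(2)−T(19): -17≡9 → J
O(14)−I(8): 6 → G
A(0)−G(6): -6≡20 → U

RMYIABHIXMEGVJGU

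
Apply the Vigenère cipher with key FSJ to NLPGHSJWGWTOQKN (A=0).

SDYLZBOOPBLXVCW

Repeat the key across the message: FSJFSJFSJFSJFSJ
N(13)+F(5): 18 → S
L(11)+S(18): 29≡3 → D
P(15)+J(9): 24 → Y
G(6)+F(5): 11 → L
H(7)+S(18): 25 → Z
S(18)+J(9): 27≡1 → B
J(9)+F(5): 14 → O
W(22)+S(18): 40≡14 → O
G(6)+J(9): 15 → P
W(22)+F(5): 27≡1 → B
T(19)+S(18): 37≡11 → L
O(14)+J(9): 23 → X
Q(16)+F(5): 21 → V
K(10)+S(18): 28≡2 → C
N(13)+J(9): 22 → W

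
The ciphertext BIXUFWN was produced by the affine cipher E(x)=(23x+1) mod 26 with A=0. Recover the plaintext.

APKLQTW

The inverse of 23 mod 26 is 17, since 23·17=391≡1. Apply D(y)=17·(y−1) mod 26:
B(1): 17·(1−1)=0 → A
I(8): 17·(8−1)=119≡15 → P
X(23): 17·(23−1)=374≡10 → K
U(20): 17·(20−1)=323≡11 → L
F(5): 17·(5−1)=68≡16 → Q
W(22): 17·(22−1)=357≡19 → T
N(13): 17·(13−1)=204≡22 → W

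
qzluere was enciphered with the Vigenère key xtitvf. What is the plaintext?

Repeat the key across the ciphertext: xtitvfx
q(16)−x(23): -7≡19 → t
z(25)−t(19): 6 → g
l(11)−i(8): 3 → d
u(20)−t(19): 1 → b
e(4)−v(21): -17≡9 → j
r(17)−f(5): 12 → m
e(4)−x(23): -19≡7 → h

tgdbjmh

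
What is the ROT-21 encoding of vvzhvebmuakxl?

v(21): 21+21=42≡16 → q
v(21): 21+21=42≡16 → q
z(25): 25+21=46≡20 → u
h(7): 7+21=28≡2 → c
v(21): 21+21=42≡16 → q
e(4): 4+21=25 → z
b(1): 1+21=22 → w
m(12): 12+21=33≡7 → h
u(20): 20+21=41≡15 → p
a(0): 0+21=21 → v
k(10): 10+21=31≡5 → f
x(23): 23+21=44≡18 → s
l(11): 11+21=32≡6 → g

qqucqzwhpvfsg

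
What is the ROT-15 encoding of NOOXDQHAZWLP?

CDDMSFWPOLAE

N(13): 13+15=28≡2 → C
O(14): 14+15=29≡3 → D
O(14): 14+15=29≡3 → D
X(23): 23+15=38≡12 → M
D(3): 3+15=18 → S
Q(16): 16+15=31≡5 → F
H(7): 7+15=22 → W
A(0): 0+15=15 → P
Z(25): 25+15=40≡14 → O
W(22): 22+15=37≡11 → L
L(11): 11+15=26≡0 → A
P(15): 15+15=30≡4 → E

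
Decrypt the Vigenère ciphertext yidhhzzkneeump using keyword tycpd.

Repeat the key across the ciphertext: tycpdtycpdtycp
y(24)−t(19): 5 → f
i(8)−y(24): -16≡10 → k
d(3)−c(2): 1 → b
h(7)−p(15): -8≡18 → s
h(7)−d(3): 4 → e
z(25)−t(19): 6 → g
z(25)−y(24): 1 → b
k(10)−c(2): 8 → i
n(13)−p(15): -2≡24 → y
e(4)−d(3): 1 → b
e(4)−t(19): -15≡11 → l
u(20)−y(24): -4≡22 → w
m(12)−c(2): 10 → k
p(15)−p(15): 0 → a

fkbsegbiyblwka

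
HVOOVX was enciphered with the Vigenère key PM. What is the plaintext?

Repeat the key across the ciphertext: PMPMPM
H(7)−P(15): -8≡18 → S
V(21)−M(12): 9 → J
O(14)−P(15): -1≡25 → Z
O(14)−M(12): 2 → C
V(21)−P(15): 6 → G
X(23)−M(12): 11 → L

SJZCGL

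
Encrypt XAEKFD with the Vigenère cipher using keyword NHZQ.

KHDASK

Repeat the key across the message: NHZQNH
X(23)+N(13): 36≡10 → K
A(0)+H(7): 7 → H
E(4)+Z(25): 29≡3 → D
K(10)+Q(16): 26≡0 → A
F(5)+N(13): 18 → S
D(3)+H(7): 10 → K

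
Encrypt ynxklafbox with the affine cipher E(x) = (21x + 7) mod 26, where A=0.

y(24): 21·24+7=511≡17 → r
n(13): 21·13+7=280≡20 → u
x(23): 21·23+7=490≡22 → w
k(10): 21·10+7=217≡9 → j
l(11): 21·11+7=238≡4 → e
a(0): 21·0+7=7 → h
f(5): 21·5+7=112≡8 → i
b(1): 21·1+7=28≡2 → c
o(14): 21·14+7=301≡15 → p
x(23): 21·23+7=490≡22 → w

ruwjehicpw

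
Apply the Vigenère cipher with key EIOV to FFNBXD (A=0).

JNBWBL

Repeat the key across the message: EIOVEI
F(5)+E(4): 9 → J
F(5)+I(8): 13 → N
N(13)+O(14): 27≡1 → B
B(1)+V(21): 22 → W
X(23)+E(4): 27≡1 → B
D(3)+I(8): 11 → L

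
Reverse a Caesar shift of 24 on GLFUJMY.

G(6): 6−24=-18≡8 → I
L(11): 11−24=-13≡13 → N
F(5): 5−24=-19≡7 → H
U(20): 20−24=-4≡22 → W
J(9): 9−24=-15≡11 → L
M(12): 12−24=-12≡14 → O
Y(24): 24−24=0 → A

INHWLOA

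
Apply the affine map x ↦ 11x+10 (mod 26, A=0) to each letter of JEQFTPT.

J(9): 11·9+10=109≡5 → F
E(4): 11·4+10=54≡2 → C
Q(16): 11·16+10=186≡4 → E
F(5): 11·5+10=65≡13 → N
T(19): 11·19+10=219≡11 → L
P(15): 11·15+10=175≡19 → T
T(19): 11·19+10=219≡11 → L

FCENLTL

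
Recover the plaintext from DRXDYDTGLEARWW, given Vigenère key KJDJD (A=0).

TIUUVTKDCBQITN

Repeat the key across the ciphertext: KJDJDKJDJDKJDJ
D(3)−K(10): -7≡19 → T
R(17)−J(9): 8 → I
X(23)−D(3): 20 → U
D(3)−J(9): -6≡20 → U
Y(24)−D(3): 21 → V
D(3)−K(10): -7≡19 → T
T(19)−J(9): 10 → K
G(6)−D(3): 3 → D
L(11)−J(9): 2 → C
E(4)−D(3): 1 → B
A(0)−K(10): -10≡16 → Q
R(17)−J(9): 8 → I
W(22)−D(3): 19 → T
W(22)−J(9): 13 → N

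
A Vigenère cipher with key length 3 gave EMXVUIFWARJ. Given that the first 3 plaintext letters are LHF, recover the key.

Subtract each crib letter from the matching ciphertext letter (mod 26):
E(4)−L(11)=-7≡19 → T
M(12)−H(7)=5 → F
X(23)−F(5)=18 → S

TFS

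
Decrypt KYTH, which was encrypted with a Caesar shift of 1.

K(10): 10−1=9 → J
Y(24): 24−1=23 → X
T(19): 19−1=18 → S
H(7): 7−1=6 → G

JXSG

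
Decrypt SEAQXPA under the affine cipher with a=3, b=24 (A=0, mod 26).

The inverse of 3 mod 26 is 9, since 3·9=27≡1. Apply D(y)=9·(y−24) mod 26:
S(18): 9·(18−24)=-54≡24 → Y
E(4): 9·(4−24)=-180≡2 → C
A(0): 9·(0−24)=-216≡18 → S
Q(16): 9·(16−24)=-72≡6 → G
X(23): 9·(23−24)=-9≡17 → R
P(15): 9·(15−24)=-81≡23 → X
A(0): 9·(0−24)=-216≡18 → S

YCSGRXS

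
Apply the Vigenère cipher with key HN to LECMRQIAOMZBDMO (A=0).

Repeat the key across the message: HNHNHNHNHNHNHNH
L(11)+H(7): 18 → S
E(4)+N(13): 17 → R
C(2)+H(7): 9 → J
M(12)+N(13): 25 → Z
R(17)+H(7): 24 → Y
Q(16)+N(13): 29≡3 → D
I(8)+H(7): 15 → P
A(0)+N(13): 13 → N
O(14)+H(7): 21 → V
M(12)+N(13): 25 → Z
Z(25)+H(7): 32≡6 → G
B(1)+N(13): 14 → O
D(3)+H(7): 10 → K
M(12)+N(13): 25 → Z
O(14)+H(7): 21 → V

SRJZYDPNVZGOKZV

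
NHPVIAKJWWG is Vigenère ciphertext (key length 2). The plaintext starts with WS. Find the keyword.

Subtract each crib letter from the matching ciphertext letter (mod 26):
N(13)−W(22)=-9≡17 → R
H(7)−S(18)=-11≡15 → P

RP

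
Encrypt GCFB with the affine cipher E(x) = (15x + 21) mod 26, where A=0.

G(6): 15·6+21=111≡7 → H
C(2): 15·2+21=51≡25 → Z
F(5): 15·5+21=96≡18 → S
B(1): 15·1+21=36≡10 → K

HZSK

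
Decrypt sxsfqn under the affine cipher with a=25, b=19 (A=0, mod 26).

bwbodg

The inverse of 25 mod 26 is 25, since 25·25=625≡1. Apply D(y)=25·(y−19) mod 26:
s(18): 25·(18−19)=-25≡1 → b
x(23): 25·(23−19)=100≡22 → w
s(18): 25·(18−19)=-25≡1 → b
f(5): 25·(5−19)=-350≡14 → o
q(16): 25·(16−19)=-75≡3 → d
n(13): 25·(13−19)=-150≡6 → g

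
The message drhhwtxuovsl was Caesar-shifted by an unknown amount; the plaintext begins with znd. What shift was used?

4

From the crib: d(3)−z(25)=-22≡4, so the shift is 4.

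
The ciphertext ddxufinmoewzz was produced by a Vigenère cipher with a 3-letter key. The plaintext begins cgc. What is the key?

bxv

Subtract each crib letter from the matching ciphertext letter (mod 26):
d(3)−c(2)=1 → b
d(3)−g(6)=-3≡23 → x
x(23)−c(2)=21 → v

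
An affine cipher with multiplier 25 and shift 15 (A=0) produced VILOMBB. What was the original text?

The inverse of 25 mod 26 is 25, since 25·25=625≡1. Apply D(y)=25·(y−15) mod 26:
V(21): 25·(21−15)=150≡20 → U
I(8): 25·(8−15)=-175≡7 → H
L(11): 25·(11−15)=-100≡4 → E
O(14): 25·(14−15)=-25≡1 → B
M(12): 25·(12−15)=-75≡3 → D
B(1): 25·(1−15)=-350≡14 → O
B(1): 25·(1−15)=-350≡14 → O

UHEBDOO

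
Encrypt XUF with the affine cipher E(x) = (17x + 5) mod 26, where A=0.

X(23): 17·23+5=396≡6 → G
U(20): 17·20+5=345≡7 → H
F(5): 17·5+5=90≡12 → M

GHM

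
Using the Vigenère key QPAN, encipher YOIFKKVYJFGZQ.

Repeat the key across the message: QPANQPANQPANQ
Y(24)+Q(16): 40≡14 → O
O(14)+P(15): 29≡3 → D
I(8)+A(0): 8 → I
F(5)+N(13): 18 → S
K(10)+Q(16): 26≡0 → A
K(10)+P(15): 25 → Z
V(21)+A(0): 21 → V
Y(24)+N(13): 37≡11 → L
J(9)+Q(16): 25 → Z
F(5)+P(15): 20 → U
G(6)+A(0): 6 → G
Z(25)+N(13): 38≡12 → M
Q(16)+Q(16): 32≡6 → G

ODISAZVLZUGMG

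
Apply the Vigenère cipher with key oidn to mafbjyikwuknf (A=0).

aiioxglxkcnat

Repeat the key across the message: oidnoidnoidno
m(12)+o(14): 26≡0 → a
a(0)+i(8): 8 → i
f(5)+d(3): 8 → i
b(1)+n(13): 14 → o
j(9)+o(14): 23 → x
y(24)+i(8): 32≡6 → g
i(8)+d(3): 11 → l
k(10)+n(13): 23 → x
w(22)+o(14): 36≡10 → k
u(20)+i(8): 28≡2 → c
k(10)+d(3): 13 → n
n(13)+n(13): 26≡0 → a
f(5)+o(14): 19 → t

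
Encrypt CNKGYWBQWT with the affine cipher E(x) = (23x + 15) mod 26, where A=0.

C(2): 23·2+15=61≡9 → J
N(13): 23·13+15=314≡2 → C
K(10): 23·10+15=245≡11 → L
G(6): 23·6+15=153≡23 → X
Y(24): 23·24+15=567≡21 → V
W(22): 23·22+15=521≡1 → B
B(1): 23·1+15=38≡12 → M
Q(16): 23·16+15=383≡19 → T
W(22): 23·22+15=521≡1 → B
T(19): 23·19+15=452≡10 → K

JCLXVBMTBK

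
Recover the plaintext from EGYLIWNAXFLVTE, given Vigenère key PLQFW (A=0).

PVIGMHCKSJWKDZ

Repeat the key across the ciphertext: PLQFWPLQFWPLQF
E(4)−P(15): -11≡15 → P
G(6)−L(11): -5≡21 → V
Y(24)−Q(16): 8 → I
L(11)−F(5): 6 → G
I(8)−W(22): -14≡12 → M
W(22)−P(15): 7 → H
N(13)−L(11): 2 → C
A(0)−Q(16): -16≡10 → K
X(23)−F(5): 18 → S
F(5)−W(22): -17≡9 → J
L(11)−P(15): -4≡22 → W
V(21)−L(11): 10 → K
T(19)−Q(16): 3 → D
E(4)−F(5): -1≡25 → Z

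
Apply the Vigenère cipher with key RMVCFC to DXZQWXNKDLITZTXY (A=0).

Repeat the key across the message: RMVCFCRMVCFCRMVC
D(3)+R(17): 20 → U
X(23)+M(12): 35≡9 → J
Z(25)+V(21): 46≡20 → U
Q(16)+C(2): 18 → S
W(22)+F(5): 27≡1 → B
X(23)+C(2): 25 → Z
N(13)+R(17): 30≡4 → E
K(10)+M(12): 22 → W
D(3)+V(21): 24 → Y
L(11)+C(2): 13 → N
I(8)+F(5): 13 → N
T(19)+C(2): 21 → V
Z(25)+R(17): 42≡16 → Q
T(19)+M(12): 31≡5 → F
X(23)+V(21): 44≡18 → S
Y(24)+C(2): 26≡0 → A

UJUSBZEWYNNVQFSA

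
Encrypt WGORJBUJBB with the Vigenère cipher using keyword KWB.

Repeat the key across the message: KWBKWBKWBK
W(22)+K(10): 32≡6 → G
G(6)+W(22): 28≡2 → C
O(14)+B(1): 15 → P
R(17)+K(10): 27≡1 → B
J(9)+W(22): 31≡5 → F
B(1)+B(1): 2 → C
U(20)+K(10): 30≡4 → E
J(9)+W(22): 31≡5 → F
B(1)+B(1): 2 → C
B(1)+K(10): 11 → L

GCPBFCEFCL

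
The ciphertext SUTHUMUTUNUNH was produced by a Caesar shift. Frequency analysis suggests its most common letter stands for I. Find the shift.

12

The most frequent ciphertext letter is U (appears 5 times).
U is position 20; I is position 8.
Shift = 12.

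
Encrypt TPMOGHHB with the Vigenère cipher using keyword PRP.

Repeat the key across the message: PRPPRPPR
T(19)+P(15): 34≡8 → I
P(15)+R(17): 32≡6 → G
M(12)+P(15): 27≡1 → B
O(14)+P(15): 29≡3 → D
G(6)+R(17): 23 → X
H(7)+P(15): 22 → W
H(7)+P(15): 22 → W
B(1)+R(17): 18 → S

IGBDXWWS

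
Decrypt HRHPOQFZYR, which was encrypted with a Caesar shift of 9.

H(7): 7−9=-2≡24 → Y
R(17): 17−9=8 → I
H(7): 7−9=-2≡24 → Y
P(15): 15−9=6 → G
O(14): 14−9=5 → F
Q(16): 16−9=7 → H
F(5): 5−9=-4≡22 → W
Z(25): 25−9=16 → Q
Y(24): 24−9=15 → P
R(17): 17−9=8 → I

YIYGFHWQPI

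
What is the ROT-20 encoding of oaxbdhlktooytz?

o(14): 14+20=34≡8 → i
a(0): 0+20=20 → u
x(23): 23+20=43≡17 → r
b(1): 1+20=21 → v
d(3): 3+20=23 → x
h(7): 7+20=27≡1 → b
l(11): 11+20=31≡5 → f
k(10): 10+20=30≡4 → e
t(19): 19+20=39≡13 → n
o(14): 14+20=34≡8 → i
o(14): 14+20=34≡8 → i
y(24): 24+20=44≡18 → s
t(19): 19+20=39≡13 → n
z(25): 25+20=45≡19 → t

iurvxbfeniisnt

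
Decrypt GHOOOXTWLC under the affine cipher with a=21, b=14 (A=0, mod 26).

The inverse of 21 mod 26 is 5, since 21·5=105≡1. Apply D(y)=5·(y−14) mod 26:
G(6): 5·(6−14)=-40≡12 → M
H(7): 5·(7−14)=-35≡17 → R
O(14): 5·(14−14)=0 → A
O(14): 5·(14−14)=0 → A
O(14): 5·(14−14)=0 → A
X(23): 5·(23−14)=45≡19 → T
T(19): 5·(19−14)=25 → Z
W(22): 5·(22−14)=40≡14 → O
L(11): 5·(11−14)=-15≡11 → L
C(2): 5·(2−14)=-60≡18 → S

MRAAATZOLS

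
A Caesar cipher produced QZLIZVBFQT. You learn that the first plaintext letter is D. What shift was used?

13

From the crib: Q(16)−D(3)=13, so the shift is 13.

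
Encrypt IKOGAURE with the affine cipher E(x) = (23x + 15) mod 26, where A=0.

RLZXPHQD

I(8): 23·8+15=199≡17 → R
K(10): 23·10+15=245≡11 → L
O(14): 23·14+15=337≡25 → Z
G(6): 23·6+15=153≡23 → X
A(0): 23·0+15=15 → P
U(20): 23·20+15=475≡7 → H
R(17): 23·17+15=406≡16 → Q
E(4): 23·4+15=107≡3 → D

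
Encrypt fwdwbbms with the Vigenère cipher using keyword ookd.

Repeat the key across the message: ookdookd
f(5)+o(14): 19 → t
w(22)+o(14): 36≡10 → k
d(3)+k(10): 13 → n
w(22)+d(3): 25 → z
b(1)+o(14): 15 → p
b(1)+o(14): 15 → p
m(12)+k(10): 22 → w
s(18)+d(3): 21 → v

tknzppwv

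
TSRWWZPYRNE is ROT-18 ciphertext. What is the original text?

BAZEEHXGZVM

T(19): 19−18=1 → B
S(18): 18−18=0 → A
R(17): 17−18=-1≡25 → Z
W(22): 22−18=4 → E
W(22): 22−18=4 → E
Z(25): 25−18=7 → H
P(15): 15−18=-3≡23 → X
Y(24): 24−18=6 → G
R(17): 17−18=-1≡25 → Z
N(13): 13−18=-5≡21 → V
E(4): 4−18=-14≡12 → M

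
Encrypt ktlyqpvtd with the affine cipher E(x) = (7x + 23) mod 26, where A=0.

k(10): 7·10+23=93≡15 → p
t(19): 7·19+23=156≡0 → a
l(11): 7·11+23=100≡22 → w
y(24): 7·24+23=191≡9 → j
q(16): 7·16+23=135≡5 → f
p(15): 7·15+23=128≡24 → y
v(21): 7·21+23=170≡14 → o
t(19): 7·19+23=156≡0 → a
d(3): 7·3+23=44≡18 → s

pawjfyoas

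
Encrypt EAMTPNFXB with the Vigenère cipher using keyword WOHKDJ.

Repeat the key across the message: WOHKDJWOH
E(4)+W(22): 26≡0 → A
A(0)+O(14): 14 → O
M(12)+H(7): 19 → T
T(19)+K(10): 29≡3 → D
P(15)+D(3): 18 → S
N(13)+J(9): 22 → W
F(5)+W(22): 27≡1 → B
X(23)+O(14): 37≡11 → L
B(1)+H(7): 8 → I

AOTDSWBLI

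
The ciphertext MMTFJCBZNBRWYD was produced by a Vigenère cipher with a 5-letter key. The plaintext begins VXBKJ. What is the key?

RPSVA

Subtract each crib letter from the matching ciphertext letter (mod 26):
M(12)−V(21)=-9≡17 → R
M(12)−X(23)=-11≡15 → P
T(19)−B(1)=18 → S
F(5)−K(10)=-5≡21 → V
J(9)−J(9)=0 → A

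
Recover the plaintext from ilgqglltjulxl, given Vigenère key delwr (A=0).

Repeat the key across the ciphertext: delwrdelwrdel
i(8)−d(3): 5 → f
l(11)−e(4): 7 → h
g(6)−l(11): -5≡21 → v
q(16)−w(22): -6≡20 → u
g(6)−r(17): -11≡15 → p
l(11)−d(3): 8 → i
l(11)−e(4): 7 → h
t(19)−l(11): 8 → i
j(9)−w(22): -13≡13 → n
u(20)−r(17): 3 → d
l(11)−d(3): 8 → i
x(23)−e(4): 19 → t
l(11)−l(11): 0 → a

fhvupihindita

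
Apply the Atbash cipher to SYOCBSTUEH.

S(18) → H(7)
Y(24) → B(1)
O(14) → L(11)
C(2) → X(23)
B(1) → Y(24)
S(18) → H(7)
T(19) → G(6)
U(20) → F(5)
E(4) → V(21)
H(7) → S(18)

HBLXYHGFVS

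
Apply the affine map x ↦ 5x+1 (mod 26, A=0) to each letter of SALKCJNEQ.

NBEZLUOVD

S(18): 5·18+1=91≡13 → N
A(0): 5·0+1=1 → B
L(11): 5·11+1=56≡4 → E
K(10): 5·10+1=51≡25 → Z
C(2): 5·2+1=11 → L
J(9): 5·9+1=46≡20 → U
N(13): 5·13+1=66≡14 → O
E(4): 5·4+1=21 → V
Q(16): 5·16+1=81≡3 → D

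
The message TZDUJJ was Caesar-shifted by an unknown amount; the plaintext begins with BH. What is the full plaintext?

BHLCRR

From the crib: T(19)−B(1)=18, so the shift is 18.
Subtract 18 from each ciphertext letter:
T(19): 19−18=1 → B
Z(25): 25−18=7 → H
D(3): 3−18=-15≡11 → L
U(20): 20−18=2 → C
J(9): 9−18=-9≡17 → R
J(9): 9−18=-9≡17 → R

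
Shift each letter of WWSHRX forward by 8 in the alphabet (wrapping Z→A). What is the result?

W(22): 22+8=30≡4 → E
W(22): 22+8=30≡4 → E
S(18): 18+8=26≡0 → A
H(7): 7+8=15 → P
R(17): 17+8=25 → Z
X(23): 23+8=31≡5 → F

EEAPZF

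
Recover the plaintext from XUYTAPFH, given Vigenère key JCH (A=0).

OSRKYIWF

Repeat the key across the ciphertext: JCHJCHJC
X(23)−J(9): 14 → O
U(20)−C(2): 18 → S
Y(24)−H(7): 17 → R
T(19)−J(9): 10 → K
A(0)−C(2): -2≡24 → Y
P(15)−H(7): 8 → I
F(5)−J(9): -4≡22 → W
H(7)−C(2): 5 → F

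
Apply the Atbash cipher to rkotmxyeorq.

r(17) → i(8)
k(10) → p(15)
o(14) → l(11)
t(19) → g(6)
m(12) → n(13)
x(23) → c(2)
y(24) → b(1)
e(4) → v(21)
o(14) → l(11)
r(17) → i(8)
q(16) → j(9)

iplgncbvlij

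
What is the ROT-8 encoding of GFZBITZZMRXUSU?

ONHJQBHHUZFCAC

G(6): 6+8=14 → O
F(5): 5+8=13 → N
Z(25): 25+8=33≡7 → H
B(1): 1+8=9 → J
I(8): 8+8=16 → Q
T(19): 19+8=27≡1 → B
Z(25): 25+8=33≡7 → H
Z(25): 25+8=33≡7 → H
M(12): 12+8=20 → U
R(17): 17+8=25 → Z
X(23): 23+8=31≡5 → F
U(20): 20+8=28≡2 → C
S(18): 18+8=26≡0 → A
U(20): 20+8=28≡2 → C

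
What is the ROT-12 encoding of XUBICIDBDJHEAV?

JGNUOUPNPVTQMH

X(23): 23+12=35≡9 → J
U(20): 20+12=32≡6 → G
B(1): 1+12=13 → N
I(8): 8+12=20 → U
C(2): 2+12=14 → O
I(8): 8+12=20 → U
D(3): 3+12=15 → P
B(1): 1+12=13 → N
D(3): 3+12=15 → P
J(9): 9+12=21 → V
H(7): 7+12=19 → T
E(4): 4+12=16 → Q
A(0): 0+12=12 → M
V(21): 21+12=33≡7 → H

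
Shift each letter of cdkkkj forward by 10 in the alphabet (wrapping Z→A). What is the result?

mnuuut

c(2): 2+10=12 → m
d(3): 3+10=13 → n
k(10): 10+10=20 → u
k(10): 10+10=20 → u
k(10): 10+10=20 → u
j(9): 9+10=19 → t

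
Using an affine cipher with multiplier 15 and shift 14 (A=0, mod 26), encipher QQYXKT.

UUKVIN

Q(16): 15·16+14=254≡20 → U
Q(16): 15·16+14=254≡20 → U
Y(24): 15·24+14=374≡10 → K
X(23): 15·23+14=359≡21 → V
K(10): 15·10+14=164≡8 → I
T(19): 15·19+14=299≡13 → N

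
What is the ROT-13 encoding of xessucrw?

krffhpej

x(23): 23+13=36≡10 → k
e(4): 4+13=17 → r
s(18): 18+13=31≡5 → f
s(18): 18+13=31≡5 → f
u(20): 20+13=33≡7 → h
c(2): 2+13=15 → p
r(17): 17+13=30≡4 → e
w(22): 22+13=35≡9 → j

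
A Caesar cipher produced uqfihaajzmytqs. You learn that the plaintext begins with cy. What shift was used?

18

From the crib: u(20)−c(2)=18, so the shift is 18.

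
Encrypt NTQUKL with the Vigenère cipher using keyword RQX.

EJNLAI

Repeat the key across the message: RQXRQX
N(13)+R(17): 30≡4 → E
T(19)+Q(16): 35≡9 → J
Q(16)+X(23): 39≡13 → N
U(20)+R(17): 37≡11 → L
K(10)+Q(16): 26≡0 → A
L(11)+X(23): 34≡8 → I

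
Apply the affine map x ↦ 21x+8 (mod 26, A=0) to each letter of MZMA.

ANAI

M(12): 21·12+8=260≡0 → A
Z(25): 21·25+8=533≡13 → N
M(12): 21·12+8=260≡0 → A
A(0): 21·0+8=8 → I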